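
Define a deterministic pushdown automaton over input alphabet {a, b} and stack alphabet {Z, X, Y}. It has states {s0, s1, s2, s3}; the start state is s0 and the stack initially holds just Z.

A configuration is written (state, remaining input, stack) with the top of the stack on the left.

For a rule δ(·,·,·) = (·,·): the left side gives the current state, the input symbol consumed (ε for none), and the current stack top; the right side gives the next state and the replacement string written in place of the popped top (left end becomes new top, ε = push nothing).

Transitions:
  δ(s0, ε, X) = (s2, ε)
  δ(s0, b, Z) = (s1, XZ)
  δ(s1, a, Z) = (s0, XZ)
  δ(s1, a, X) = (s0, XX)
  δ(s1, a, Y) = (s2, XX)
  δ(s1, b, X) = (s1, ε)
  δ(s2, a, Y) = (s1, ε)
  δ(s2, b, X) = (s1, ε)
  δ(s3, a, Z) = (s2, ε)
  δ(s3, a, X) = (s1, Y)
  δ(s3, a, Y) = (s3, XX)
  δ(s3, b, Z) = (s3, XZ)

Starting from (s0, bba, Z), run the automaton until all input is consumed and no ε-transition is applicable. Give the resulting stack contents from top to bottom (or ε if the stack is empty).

(s0, bba, Z)
  read b, top Z: go to s1, push XZ → (s1, ba, XZ)
  read b, top X: go to s1, push ε → (s1, a, Z)
  read a, top Z: go to s0, push XZ → (s0, ε, XZ)
  ε-move, top X: go to s2, push ε → (s2, ε, Z)
All input consumed in state s2 with stack Z.

Z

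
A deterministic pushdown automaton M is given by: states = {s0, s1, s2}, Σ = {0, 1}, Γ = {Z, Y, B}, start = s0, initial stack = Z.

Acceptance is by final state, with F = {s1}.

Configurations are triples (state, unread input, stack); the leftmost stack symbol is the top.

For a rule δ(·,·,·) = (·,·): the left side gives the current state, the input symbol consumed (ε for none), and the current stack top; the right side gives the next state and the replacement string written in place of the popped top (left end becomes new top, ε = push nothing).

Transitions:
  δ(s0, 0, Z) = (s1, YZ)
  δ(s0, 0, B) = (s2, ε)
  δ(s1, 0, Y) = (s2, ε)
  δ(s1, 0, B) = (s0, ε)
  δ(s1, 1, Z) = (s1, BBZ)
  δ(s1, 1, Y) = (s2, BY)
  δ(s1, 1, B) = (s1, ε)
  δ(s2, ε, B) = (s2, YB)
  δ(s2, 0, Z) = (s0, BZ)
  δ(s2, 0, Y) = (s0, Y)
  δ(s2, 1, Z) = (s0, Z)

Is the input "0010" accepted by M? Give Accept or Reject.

(s0, 0010, Z)
  read 0, top Z: go to s1, push YZ → (s1, 010, YZ)
  read 0, top Y: go to s2, push ε → (s2, 10, Z)
  read 1, top Z: go to s0, push Z → (s0, 0, Z)
  read 0, top Z: go to s1, push YZ → (s1, ε, YZ)
All input consumed; state s1 ∈ F.

Accept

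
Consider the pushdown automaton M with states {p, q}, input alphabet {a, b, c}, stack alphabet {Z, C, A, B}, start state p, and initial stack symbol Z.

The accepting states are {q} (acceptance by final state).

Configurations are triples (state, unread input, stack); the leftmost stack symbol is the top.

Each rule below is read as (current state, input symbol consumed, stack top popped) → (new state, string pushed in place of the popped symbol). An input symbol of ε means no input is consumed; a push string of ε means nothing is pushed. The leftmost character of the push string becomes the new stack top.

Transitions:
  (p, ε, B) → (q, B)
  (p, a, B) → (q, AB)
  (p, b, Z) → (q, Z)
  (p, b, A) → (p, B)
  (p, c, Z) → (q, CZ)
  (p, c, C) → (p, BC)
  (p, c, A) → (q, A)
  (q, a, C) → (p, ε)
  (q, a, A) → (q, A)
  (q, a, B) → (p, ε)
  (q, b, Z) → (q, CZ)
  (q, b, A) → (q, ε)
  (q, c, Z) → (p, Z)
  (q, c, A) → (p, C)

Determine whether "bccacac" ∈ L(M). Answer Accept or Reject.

Accept

One accepting computation: (p, bccacac, Z) ⊢ (q, ccacac, Z) ⊢ (p, cacac, Z) ⊢ (q, acac, CZ) ⊢ (p, cac, Z) ⊢ (q, ac, CZ) ⊢ (p, c, Z) ⊢ (q, ε, CZ)
All input consumed and state q ∈ F.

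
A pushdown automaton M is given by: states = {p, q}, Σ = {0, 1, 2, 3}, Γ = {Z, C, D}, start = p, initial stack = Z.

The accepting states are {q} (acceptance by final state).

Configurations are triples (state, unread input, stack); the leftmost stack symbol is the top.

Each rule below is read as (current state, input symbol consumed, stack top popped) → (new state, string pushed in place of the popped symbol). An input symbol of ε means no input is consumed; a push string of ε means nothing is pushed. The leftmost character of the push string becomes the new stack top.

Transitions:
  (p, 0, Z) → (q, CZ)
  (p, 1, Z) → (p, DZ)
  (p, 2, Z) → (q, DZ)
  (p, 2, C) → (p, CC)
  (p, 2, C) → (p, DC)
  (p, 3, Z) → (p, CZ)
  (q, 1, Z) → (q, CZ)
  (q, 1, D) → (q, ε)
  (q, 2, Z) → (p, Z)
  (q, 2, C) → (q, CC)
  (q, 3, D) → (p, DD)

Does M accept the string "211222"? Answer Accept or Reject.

One accepting computation: (p, 211222, Z) ⊢ (q, 11222, DZ) ⊢ (q, 1222, Z) ⊢ (q, 222, CZ) ⊢ (q, 22, CCZ) ⊢ (q, 2, CCCZ) ⊢ (q, ε, CCCCZ)
All input consumed and state q ∈ F.

Accept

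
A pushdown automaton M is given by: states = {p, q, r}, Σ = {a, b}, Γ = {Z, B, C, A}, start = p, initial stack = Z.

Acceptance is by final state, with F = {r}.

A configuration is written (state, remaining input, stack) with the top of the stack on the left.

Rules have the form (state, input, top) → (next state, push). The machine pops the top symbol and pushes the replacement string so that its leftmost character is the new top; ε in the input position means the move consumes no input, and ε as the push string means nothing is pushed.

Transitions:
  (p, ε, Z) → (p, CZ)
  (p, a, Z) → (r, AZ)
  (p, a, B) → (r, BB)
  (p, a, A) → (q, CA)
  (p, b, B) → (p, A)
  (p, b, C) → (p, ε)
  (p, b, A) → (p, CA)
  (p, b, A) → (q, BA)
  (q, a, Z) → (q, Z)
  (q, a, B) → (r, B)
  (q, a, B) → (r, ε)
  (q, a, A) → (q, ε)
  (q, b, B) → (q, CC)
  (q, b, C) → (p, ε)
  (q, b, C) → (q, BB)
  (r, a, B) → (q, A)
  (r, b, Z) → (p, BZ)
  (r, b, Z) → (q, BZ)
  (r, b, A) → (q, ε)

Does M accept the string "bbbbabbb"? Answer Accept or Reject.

No computation consumes all input and reaches a final state.

Reject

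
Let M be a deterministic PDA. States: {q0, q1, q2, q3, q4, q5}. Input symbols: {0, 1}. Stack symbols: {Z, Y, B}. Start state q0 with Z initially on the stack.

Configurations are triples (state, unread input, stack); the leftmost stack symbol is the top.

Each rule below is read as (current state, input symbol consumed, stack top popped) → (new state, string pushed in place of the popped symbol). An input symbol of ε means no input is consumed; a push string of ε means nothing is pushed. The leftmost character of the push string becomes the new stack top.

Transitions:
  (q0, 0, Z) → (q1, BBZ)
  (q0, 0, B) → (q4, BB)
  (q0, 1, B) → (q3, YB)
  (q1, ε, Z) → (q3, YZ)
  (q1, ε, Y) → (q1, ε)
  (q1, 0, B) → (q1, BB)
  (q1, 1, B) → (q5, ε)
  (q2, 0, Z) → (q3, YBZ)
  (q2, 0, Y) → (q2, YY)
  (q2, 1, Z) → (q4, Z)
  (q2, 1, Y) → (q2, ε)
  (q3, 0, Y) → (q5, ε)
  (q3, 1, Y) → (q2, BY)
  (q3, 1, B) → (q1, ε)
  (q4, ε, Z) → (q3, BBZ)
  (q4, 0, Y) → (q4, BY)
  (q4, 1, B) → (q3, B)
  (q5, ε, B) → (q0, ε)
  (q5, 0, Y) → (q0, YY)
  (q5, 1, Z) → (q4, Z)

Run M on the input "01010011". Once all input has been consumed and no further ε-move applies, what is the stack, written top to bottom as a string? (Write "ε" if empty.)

(q0, 01010011, Z) ⊢ (q1, 1010011, BBZ) ⊢ (q5, 010011, BZ) ⊢ (q0, 010011, Z) ⊢ (q1, 10011, BBZ) ⊢ (q5, 0011, BZ) ⊢ (q0, 0011, Z) ⊢ (q1, 011, BBZ) ⊢ (q1, 11, BBBZ) ⊢ (q5, 1, BBZ) ⊢ (q0, 1, BZ) ⊢ (q3, ε, YBZ)
All input consumed in state q3 with stack YBZ.

YBZ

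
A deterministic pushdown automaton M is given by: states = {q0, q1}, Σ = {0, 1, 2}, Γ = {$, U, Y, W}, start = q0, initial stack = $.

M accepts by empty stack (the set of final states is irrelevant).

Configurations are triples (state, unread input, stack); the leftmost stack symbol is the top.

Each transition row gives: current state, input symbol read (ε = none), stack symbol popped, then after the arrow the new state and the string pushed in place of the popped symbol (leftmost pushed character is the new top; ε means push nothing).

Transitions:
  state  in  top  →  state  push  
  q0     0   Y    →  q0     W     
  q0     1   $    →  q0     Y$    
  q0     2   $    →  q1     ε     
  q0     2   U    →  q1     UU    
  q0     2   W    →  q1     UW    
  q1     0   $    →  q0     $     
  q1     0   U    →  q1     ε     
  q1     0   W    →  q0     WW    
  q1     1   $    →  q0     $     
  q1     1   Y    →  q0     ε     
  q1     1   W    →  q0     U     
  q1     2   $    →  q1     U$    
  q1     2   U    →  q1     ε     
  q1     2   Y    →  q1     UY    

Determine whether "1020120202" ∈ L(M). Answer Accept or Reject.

Accept

(q0, 1020120202, $)
  read 1, top $: go to q0, push Y$ → (q0, 020120202, Y$)
  read 0, top Y: go to q0, push W → (q0, 20120202, W$)
  read 2, top W: go to q1, push UW → (q1, 0120202, UW$)
  read 0, top U: go to q1, push ε → (q1, 120202, W$)
  read 1, top W: go to q0, push U → (q0, 20202, U$)
  read 2, top U: go to q1, push UU → (q1, 0202, UU$)
  read 0, top U: go to q1, push ε → (q1, 202, U$)
  read 2, top U: go to q1, push ε → (q1, 02, $)
  read 0, top $: go to q0, push $ → (q0, 2, $)
  read 2, top $: go to q1, push ε → (q1, ε, ε)
All input consumed and the stack is empty.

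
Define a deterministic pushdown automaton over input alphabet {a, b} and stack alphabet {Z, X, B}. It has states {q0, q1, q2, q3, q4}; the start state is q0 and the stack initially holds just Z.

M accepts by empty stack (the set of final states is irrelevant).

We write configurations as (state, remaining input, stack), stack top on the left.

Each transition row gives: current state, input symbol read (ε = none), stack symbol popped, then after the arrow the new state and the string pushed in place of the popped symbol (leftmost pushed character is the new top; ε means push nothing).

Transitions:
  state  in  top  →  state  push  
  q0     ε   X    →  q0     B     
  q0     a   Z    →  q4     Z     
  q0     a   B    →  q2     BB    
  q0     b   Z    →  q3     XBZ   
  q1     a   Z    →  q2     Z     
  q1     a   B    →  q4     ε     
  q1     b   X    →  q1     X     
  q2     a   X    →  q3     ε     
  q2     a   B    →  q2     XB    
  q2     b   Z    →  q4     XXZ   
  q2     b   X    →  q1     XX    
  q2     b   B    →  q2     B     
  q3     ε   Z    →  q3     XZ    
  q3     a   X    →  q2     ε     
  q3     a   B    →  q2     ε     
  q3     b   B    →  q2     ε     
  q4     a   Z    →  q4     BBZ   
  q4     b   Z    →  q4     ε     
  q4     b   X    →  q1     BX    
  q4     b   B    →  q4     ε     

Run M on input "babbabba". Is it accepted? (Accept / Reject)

(q0, babbabba, Z) ⊢ (q3, abbabba, XBZ) ⊢ (q2, bbabba, BZ) ⊢ (q2, babba, BZ) ⊢ (q2, abba, BZ) ⊢ (q2, bba, XBZ) ⊢ (q1, ba, XXBZ) ⊢ (q1, a, XXBZ)
No transition applies at (q1, a, XXBZ); input not fully consumed.

Reject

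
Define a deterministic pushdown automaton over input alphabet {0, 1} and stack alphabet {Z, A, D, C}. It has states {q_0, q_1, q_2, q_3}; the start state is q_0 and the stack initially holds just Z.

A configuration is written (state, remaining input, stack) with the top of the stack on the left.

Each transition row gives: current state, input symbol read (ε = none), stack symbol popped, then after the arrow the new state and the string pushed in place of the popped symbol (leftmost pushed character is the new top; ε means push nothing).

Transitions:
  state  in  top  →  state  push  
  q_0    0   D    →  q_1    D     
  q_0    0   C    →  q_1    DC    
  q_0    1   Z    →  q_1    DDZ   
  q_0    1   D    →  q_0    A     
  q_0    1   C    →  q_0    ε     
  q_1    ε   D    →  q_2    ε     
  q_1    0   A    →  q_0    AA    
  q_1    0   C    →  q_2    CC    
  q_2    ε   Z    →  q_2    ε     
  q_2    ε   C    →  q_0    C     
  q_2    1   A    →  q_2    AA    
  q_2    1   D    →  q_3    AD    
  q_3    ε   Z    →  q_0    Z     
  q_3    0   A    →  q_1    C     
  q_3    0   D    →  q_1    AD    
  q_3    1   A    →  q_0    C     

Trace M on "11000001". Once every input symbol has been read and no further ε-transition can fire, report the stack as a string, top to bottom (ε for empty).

(q_0, 11000001, Z)
  read 1, top Z: go to q_1, push DDZ → (q_1, 1000001, DDZ)
  ε-move, top D: go to q_2, push ε → (q_2, 1000001, DZ)
  read 1, top D: go to q_3, push AD → (q_3, 000001, ADZ)
  read 0, top A: go to q_1, push C → (q_1, 00001, CDZ)
  read 0, top C: go to q_2, push CC → (q_2, 0001, CCDZ)
  ε-move, top C: go to q_0, push C → (q_0, 0001, CCDZ)
  read 0, top C: go to q_1, push DC → (q_1, 001, DCCDZ)
  ε-move, top D: go to q_2, push ε → (q_2, 001, CCDZ)
  ε-move, top C: go to q_0, push C → (q_0, 001, CCDZ)
  read 0, top C: go to q_1, push DC → (q_1, 01, DCCDZ)
  ε-move, top D: go to q_2, push ε → (q_2, 01, CCDZ)
  ε-move, top C: go to q_0, push C → (q_0, 01, CCDZ)
  read 0, top C: go to q_1, push DC → (q_1, 1, DCCDZ)
  ε-move, top D: go to q_2, push ε → (q_2, 1, CCDZ)
  ε-move, top C: go to q_0, push C → (q_0, 1, CCDZ)
  read 1, top C: go to q_0, push ε → (q_0, ε, CDZ)
All input consumed in state q_0 with stack CDZ.

CDZ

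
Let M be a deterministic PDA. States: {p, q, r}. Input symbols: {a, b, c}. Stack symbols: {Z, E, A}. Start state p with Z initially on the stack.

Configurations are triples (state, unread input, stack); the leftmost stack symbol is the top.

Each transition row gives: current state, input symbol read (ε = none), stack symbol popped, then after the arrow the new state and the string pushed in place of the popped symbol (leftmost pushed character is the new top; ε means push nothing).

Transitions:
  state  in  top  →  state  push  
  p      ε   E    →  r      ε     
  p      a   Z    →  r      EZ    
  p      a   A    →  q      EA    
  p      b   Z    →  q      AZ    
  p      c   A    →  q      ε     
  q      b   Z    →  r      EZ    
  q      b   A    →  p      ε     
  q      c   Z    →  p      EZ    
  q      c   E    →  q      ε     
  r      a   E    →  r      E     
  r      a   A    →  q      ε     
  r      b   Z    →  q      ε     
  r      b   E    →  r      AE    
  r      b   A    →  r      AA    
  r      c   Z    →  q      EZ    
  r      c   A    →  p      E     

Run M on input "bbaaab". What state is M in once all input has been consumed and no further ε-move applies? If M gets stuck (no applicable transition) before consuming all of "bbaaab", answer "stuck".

r

(p, bbaaab, Z) ⊢ (q, baaab, AZ) ⊢ (p, aaab, Z) ⊢ (r, aab, EZ) ⊢ (r, ab, EZ) ⊢ (r, b, EZ) ⊢ (r, ε, AEZ)
All input consumed; M is in state r.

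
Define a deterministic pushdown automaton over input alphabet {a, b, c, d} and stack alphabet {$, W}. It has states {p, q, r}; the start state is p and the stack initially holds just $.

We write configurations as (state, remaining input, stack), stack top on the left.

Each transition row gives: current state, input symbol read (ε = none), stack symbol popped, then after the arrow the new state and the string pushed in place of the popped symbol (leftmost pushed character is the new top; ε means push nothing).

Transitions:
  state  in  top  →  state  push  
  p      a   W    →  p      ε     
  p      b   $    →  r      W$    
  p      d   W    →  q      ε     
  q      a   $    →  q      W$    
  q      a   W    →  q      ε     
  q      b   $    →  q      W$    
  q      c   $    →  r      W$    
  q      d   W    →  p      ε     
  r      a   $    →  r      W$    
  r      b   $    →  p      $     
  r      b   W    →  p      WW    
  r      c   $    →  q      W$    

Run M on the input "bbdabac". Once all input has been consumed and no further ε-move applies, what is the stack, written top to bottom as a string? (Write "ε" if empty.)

W$

(p, bbdabac, $)
  read b, top $: go to r, push W$ → (r, bdabac, W$)
  read b, top W: go to p, push WW → (p, dabac, WW$)
  read d, top W: go to q, push ε → (q, abac, W$)
  read a, top W: go to q, push ε → (q, bac, $)
  read b, top $: go to q, push W$ → (q, ac, W$)
  read a, top W: go to q, push ε → (q, c, $)
  read c, top $: go to r, push W$ → (r, ε, W$)
All input consumed in state r with stack W$.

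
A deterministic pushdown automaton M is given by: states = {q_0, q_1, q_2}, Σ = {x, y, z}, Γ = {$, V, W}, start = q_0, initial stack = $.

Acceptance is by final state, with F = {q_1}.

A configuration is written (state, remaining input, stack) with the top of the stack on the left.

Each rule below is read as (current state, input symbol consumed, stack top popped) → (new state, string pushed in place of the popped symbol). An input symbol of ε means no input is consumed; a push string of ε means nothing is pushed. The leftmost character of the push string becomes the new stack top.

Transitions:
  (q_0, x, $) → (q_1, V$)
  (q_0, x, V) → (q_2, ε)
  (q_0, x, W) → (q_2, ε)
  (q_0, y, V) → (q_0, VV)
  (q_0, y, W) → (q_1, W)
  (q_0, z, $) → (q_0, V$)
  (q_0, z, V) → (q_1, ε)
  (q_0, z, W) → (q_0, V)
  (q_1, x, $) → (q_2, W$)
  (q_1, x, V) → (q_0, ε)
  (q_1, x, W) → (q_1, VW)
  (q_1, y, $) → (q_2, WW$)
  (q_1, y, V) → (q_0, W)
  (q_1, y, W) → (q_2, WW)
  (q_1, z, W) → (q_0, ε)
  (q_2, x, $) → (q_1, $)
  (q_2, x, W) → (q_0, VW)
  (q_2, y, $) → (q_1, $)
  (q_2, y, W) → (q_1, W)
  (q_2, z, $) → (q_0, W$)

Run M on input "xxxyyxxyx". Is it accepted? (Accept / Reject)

(q_0, xxxyyxxyx, $) ⊢ (q_1, xxyyxxyx, V$) ⊢ (q_0, xyyxxyx, $) ⊢ (q_1, yyxxyx, V$) ⊢ (q_0, yxxyx, W$) ⊢ (q_1, xxyx, W$) ⊢ (q_1, xyx, VW$) ⊢ (q_0, yx, W$) ⊢ (q_1, x, W$) ⊢ (q_1, ε, VW$)
All input consumed; state q_1 ∈ F.

Accept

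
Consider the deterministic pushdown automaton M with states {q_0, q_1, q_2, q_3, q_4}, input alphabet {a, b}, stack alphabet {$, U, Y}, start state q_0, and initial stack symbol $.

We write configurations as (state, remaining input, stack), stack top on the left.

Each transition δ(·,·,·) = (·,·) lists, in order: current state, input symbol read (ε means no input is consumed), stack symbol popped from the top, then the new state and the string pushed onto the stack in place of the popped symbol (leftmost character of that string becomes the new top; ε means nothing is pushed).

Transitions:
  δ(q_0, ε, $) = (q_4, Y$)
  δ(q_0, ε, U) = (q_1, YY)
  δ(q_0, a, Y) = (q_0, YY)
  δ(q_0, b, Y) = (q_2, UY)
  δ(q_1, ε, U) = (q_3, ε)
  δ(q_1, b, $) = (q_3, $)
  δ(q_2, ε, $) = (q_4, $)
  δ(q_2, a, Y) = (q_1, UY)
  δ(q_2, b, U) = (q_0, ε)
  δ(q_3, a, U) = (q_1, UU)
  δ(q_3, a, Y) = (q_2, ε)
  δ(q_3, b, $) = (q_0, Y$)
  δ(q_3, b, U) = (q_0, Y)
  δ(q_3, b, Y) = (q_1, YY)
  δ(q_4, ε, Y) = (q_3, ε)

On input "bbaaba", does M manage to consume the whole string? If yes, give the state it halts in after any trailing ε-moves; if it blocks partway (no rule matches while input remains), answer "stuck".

stuck

(q_0, bbaaba, $)
  ε-move, top $: go to q_4, push Y$ → (q_4, bbaaba, Y$)
  ε-move, top Y: go to q_3, push ε → (q_3, bbaaba, $)
  read b, top $: go to q_0, push Y$ → (q_0, baaba, Y$)
  read b, top Y: go to q_2, push UY → (q_2, aaba, UY$)
No transition for (q_2, a, top U); M blocks with input aaba remaining.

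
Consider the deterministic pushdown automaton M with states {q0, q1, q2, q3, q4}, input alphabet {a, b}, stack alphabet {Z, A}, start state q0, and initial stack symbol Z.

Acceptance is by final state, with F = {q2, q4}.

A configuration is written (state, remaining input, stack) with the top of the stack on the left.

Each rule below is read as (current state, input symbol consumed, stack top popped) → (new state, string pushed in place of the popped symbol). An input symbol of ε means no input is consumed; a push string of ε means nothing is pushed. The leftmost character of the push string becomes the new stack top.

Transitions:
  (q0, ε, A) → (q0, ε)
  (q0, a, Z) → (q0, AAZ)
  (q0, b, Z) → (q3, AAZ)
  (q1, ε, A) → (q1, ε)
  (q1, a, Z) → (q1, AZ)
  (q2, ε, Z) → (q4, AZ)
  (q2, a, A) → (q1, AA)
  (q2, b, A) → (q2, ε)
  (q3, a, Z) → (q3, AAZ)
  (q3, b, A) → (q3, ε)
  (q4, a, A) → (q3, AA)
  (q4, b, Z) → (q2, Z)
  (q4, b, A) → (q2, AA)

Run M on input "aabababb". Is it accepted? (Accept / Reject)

Reject

(q0, aabababb, Z) ⊢ (q0, abababb, AAZ) ⊢ (q0, abababb, AZ) ⊢ (q0, abababb, Z) ⊢ (q0, bababb, AAZ) ⊢ (q0, bababb, AZ) ⊢ (q0, bababb, Z) ⊢ (q3, ababb, AAZ)
No transition applies at (q3, ababb, AAZ); input not fully consumed.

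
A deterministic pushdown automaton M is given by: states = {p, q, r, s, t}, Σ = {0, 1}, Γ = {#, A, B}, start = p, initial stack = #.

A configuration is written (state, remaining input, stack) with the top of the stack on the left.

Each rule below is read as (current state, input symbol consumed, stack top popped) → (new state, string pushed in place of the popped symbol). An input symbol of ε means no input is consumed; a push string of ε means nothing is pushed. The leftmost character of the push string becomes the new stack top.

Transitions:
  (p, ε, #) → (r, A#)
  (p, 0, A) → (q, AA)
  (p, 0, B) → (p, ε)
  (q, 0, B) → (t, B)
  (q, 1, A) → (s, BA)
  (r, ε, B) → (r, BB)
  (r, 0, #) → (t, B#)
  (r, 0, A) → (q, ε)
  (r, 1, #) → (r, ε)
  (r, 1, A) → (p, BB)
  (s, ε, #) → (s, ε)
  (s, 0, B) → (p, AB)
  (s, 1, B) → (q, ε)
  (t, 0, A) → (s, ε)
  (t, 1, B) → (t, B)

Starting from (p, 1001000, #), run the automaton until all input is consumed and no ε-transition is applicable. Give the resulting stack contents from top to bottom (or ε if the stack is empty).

(p, 1001000, #) ⊢ (r, 1001000, A#) ⊢ (p, 001000, BB#) ⊢ (p, 01000, B#) ⊢ (p, 1000, #) ⊢ (r, 1000, A#) ⊢ (p, 000, BB#) ⊢ (p, 00, B#) ⊢ (p, 0, #) ⊢ (r, 0, A#) ⊢ (q, ε, #)
All input consumed in state q with stack #.

#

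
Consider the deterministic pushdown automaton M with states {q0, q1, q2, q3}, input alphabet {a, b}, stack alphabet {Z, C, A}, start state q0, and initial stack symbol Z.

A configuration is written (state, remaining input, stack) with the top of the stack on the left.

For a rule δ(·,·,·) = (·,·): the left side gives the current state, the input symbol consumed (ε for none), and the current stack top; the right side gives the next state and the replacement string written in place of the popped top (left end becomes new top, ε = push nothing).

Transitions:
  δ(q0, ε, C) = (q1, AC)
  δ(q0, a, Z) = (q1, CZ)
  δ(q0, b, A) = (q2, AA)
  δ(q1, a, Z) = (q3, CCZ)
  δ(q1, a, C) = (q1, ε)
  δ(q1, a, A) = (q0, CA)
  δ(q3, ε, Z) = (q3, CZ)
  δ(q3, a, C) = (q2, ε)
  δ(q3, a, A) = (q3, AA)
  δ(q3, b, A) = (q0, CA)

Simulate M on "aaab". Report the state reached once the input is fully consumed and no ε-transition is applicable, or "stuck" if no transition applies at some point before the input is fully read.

(q0, aaab, Z) ⊢ (q1, aab, CZ) ⊢ (q1, ab, Z) ⊢ (q3, b, CCZ)
No transition for (q3, b, top C); M blocks with input b remaining.

stuck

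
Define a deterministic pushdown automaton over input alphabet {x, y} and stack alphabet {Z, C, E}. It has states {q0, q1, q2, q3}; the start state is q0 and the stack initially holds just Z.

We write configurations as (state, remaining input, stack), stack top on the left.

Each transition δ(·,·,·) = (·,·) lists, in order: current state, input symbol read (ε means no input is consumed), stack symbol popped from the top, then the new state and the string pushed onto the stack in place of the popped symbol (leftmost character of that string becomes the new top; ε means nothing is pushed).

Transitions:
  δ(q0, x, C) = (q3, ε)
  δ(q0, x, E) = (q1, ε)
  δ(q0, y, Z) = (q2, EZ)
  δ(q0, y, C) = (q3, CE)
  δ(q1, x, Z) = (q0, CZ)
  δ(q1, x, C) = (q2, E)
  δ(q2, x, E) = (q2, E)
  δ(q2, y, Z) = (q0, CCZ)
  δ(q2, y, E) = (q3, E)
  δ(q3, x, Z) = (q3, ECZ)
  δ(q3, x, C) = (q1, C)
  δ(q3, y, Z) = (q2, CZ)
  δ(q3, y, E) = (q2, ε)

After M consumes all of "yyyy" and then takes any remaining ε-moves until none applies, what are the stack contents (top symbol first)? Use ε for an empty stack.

CCZ

(q0, yyyy, Z)
  read y, top Z: go to q2, push EZ → (q2, yyy, EZ)
  read y, top E: go to q3, push E → (q3, yy, EZ)
  read y, top E: go to q2, push ε → (q2, y, Z)
  read y, top Z: go to q0, push CCZ → (q0, ε, CCZ)
All input consumed in state q0 with stack CCZ.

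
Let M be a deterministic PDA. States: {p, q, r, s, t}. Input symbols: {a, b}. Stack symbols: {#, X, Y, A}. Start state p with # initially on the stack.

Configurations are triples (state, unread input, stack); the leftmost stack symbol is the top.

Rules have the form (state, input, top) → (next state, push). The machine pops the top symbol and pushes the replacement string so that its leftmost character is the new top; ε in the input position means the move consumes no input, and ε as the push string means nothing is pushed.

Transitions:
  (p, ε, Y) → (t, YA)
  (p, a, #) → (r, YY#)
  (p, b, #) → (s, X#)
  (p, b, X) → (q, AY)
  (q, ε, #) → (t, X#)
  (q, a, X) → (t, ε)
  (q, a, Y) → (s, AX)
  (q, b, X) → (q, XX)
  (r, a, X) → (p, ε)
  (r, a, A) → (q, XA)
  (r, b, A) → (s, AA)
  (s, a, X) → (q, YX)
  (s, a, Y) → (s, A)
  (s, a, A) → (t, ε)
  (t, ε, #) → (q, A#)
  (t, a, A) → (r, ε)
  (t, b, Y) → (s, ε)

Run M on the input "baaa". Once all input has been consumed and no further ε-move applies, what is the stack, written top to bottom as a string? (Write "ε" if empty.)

XX#

(p, baaa, #) ⊢ (s, aaa, X#) ⊢ (q, aa, YX#) ⊢ (s, a, AXX#) ⊢ (t, ε, XX#)
All input consumed in state t with stack XX#.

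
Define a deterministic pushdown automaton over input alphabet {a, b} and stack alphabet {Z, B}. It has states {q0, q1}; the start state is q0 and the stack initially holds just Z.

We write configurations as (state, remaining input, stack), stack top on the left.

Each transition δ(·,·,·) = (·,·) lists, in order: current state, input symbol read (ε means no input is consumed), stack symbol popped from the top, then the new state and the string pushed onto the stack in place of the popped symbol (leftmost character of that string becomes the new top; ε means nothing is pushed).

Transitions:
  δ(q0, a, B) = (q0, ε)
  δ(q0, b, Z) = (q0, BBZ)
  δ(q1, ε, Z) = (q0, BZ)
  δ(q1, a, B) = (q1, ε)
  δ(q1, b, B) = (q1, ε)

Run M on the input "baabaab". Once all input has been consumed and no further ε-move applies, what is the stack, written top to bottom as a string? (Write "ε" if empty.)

BBZ

(q0, baabaab, Z)
  read b, top Z: go to q0, push BBZ → (q0, aabaab, BBZ)
  read a, top B: go to q0, push ε → (q0, abaab, BZ)
  read a, top B: go to q0, push ε → (q0, baab, Z)
  read b, top Z: go to q0, push BBZ → (q0, aab, BBZ)
  read a, top B: go to q0, push ε → (q0, ab, BZ)
  read a, top B: go to q0, push ε → (q0, b, Z)
  read b, top Z: go to q0, push BBZ → (q0, ε, BBZ)
All input consumed in state q0 with stack BBZ.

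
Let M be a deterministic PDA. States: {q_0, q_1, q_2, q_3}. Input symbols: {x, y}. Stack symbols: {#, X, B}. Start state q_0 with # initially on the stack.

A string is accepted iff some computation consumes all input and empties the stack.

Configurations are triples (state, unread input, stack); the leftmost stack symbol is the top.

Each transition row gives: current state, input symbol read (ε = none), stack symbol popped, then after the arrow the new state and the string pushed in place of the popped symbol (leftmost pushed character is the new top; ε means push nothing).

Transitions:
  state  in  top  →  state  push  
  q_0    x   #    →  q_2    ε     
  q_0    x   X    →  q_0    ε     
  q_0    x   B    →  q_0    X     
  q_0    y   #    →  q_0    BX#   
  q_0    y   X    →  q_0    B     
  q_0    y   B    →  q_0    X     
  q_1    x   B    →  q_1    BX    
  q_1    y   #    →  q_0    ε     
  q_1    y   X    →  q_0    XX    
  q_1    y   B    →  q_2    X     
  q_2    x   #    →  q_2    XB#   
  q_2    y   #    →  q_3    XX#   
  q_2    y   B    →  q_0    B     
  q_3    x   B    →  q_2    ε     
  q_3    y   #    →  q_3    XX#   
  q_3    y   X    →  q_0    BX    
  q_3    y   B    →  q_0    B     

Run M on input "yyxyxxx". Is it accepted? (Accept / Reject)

Accept

(q_0, yyxyxxx, #)
  read y, top #: go to q_0, push BX# → (q_0, yxyxxx, BX#)
  read y, top B: go to q_0, push X → (q_0, xyxxx, XX#)
  read x, top X: go to q_0, push ε → (q_0, yxxx, X#)
  read y, top X: go to q_0, push B → (q_0, xxx, B#)
  read x, top B: go to q_0, push X → (q_0, xx, X#)
  read x, top X: go to q_0, push ε → (q_0, x, #)
  read x, top #: go to q_2, push ε → (q_2, ε, ε)
All input consumed and the stack is empty.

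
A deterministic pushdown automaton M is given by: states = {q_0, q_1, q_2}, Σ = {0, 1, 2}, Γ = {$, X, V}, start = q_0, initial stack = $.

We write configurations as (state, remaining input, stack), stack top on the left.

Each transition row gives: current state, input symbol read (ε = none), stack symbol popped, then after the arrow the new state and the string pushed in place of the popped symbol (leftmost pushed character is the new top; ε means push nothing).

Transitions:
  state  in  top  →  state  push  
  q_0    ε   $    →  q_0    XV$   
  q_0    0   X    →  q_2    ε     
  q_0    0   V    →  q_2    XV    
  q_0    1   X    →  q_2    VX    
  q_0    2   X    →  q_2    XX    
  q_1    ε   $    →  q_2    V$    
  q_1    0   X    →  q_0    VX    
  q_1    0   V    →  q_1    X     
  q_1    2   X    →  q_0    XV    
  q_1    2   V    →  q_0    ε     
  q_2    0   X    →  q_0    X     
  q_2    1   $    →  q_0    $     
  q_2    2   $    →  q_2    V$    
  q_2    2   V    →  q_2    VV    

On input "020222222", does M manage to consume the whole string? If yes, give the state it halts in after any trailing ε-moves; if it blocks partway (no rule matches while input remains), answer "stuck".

(q_0, 020222222, $) ⊢ (q_0, 020222222, XV$) ⊢ (q_2, 20222222, V$) ⊢ (q_2, 0222222, VV$)
No transition for (q_2, 0, top V); M blocks with input 0222222 remaining.

stuck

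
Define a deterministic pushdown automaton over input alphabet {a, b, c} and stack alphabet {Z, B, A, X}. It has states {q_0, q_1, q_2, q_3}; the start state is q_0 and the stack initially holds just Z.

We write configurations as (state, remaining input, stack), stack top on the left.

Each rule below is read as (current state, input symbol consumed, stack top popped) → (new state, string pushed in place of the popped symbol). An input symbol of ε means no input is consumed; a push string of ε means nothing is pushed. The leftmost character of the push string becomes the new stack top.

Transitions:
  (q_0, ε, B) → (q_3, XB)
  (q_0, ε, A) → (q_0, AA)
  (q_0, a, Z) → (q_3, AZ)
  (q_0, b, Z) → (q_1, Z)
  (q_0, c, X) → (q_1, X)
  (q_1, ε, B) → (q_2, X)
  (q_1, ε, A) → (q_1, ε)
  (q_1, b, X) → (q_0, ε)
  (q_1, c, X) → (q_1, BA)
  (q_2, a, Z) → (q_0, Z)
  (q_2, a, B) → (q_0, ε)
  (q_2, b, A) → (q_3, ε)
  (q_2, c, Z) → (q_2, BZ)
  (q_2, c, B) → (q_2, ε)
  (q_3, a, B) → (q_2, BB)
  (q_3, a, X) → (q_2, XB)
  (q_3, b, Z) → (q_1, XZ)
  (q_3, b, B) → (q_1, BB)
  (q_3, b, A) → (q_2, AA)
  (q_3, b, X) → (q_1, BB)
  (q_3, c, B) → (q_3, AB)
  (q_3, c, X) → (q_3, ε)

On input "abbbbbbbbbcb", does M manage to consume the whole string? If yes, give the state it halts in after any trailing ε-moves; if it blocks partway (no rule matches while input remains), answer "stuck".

stuck

(q_0, abbbbbbbbbcb, Z)
  read a, top Z: go to q_3, push AZ → (q_3, bbbbbbbbbcb, AZ)
  read b, top A: go to q_2, push AA → (q_2, bbbbbbbbcb, AAZ)
  read b, top A: go to q_3, push ε → (q_3, bbbbbbbcb, AZ)
  read b, top A: go to q_2, push AA → (q_2, bbbbbbcb, AAZ)
  read b, top A: go to q_3, push ε → (q_3, bbbbbcb, AZ)
  read b, top A: go to q_2, push AA → (q_2, bbbbcb, AAZ)
  read b, top A: go to q_3, push ε → (q_3, bbbcb, AZ)
  read b, top A: go to q_2, push AA → (q_2, bbcb, AAZ)
  read b, top A: go to q_3, push ε → (q_3, bcb, AZ)
  read b, top A: go to q_2, push AA → (q_2, cb, AAZ)
No transition for (q_2, c, top A); M blocks with input cb remaining.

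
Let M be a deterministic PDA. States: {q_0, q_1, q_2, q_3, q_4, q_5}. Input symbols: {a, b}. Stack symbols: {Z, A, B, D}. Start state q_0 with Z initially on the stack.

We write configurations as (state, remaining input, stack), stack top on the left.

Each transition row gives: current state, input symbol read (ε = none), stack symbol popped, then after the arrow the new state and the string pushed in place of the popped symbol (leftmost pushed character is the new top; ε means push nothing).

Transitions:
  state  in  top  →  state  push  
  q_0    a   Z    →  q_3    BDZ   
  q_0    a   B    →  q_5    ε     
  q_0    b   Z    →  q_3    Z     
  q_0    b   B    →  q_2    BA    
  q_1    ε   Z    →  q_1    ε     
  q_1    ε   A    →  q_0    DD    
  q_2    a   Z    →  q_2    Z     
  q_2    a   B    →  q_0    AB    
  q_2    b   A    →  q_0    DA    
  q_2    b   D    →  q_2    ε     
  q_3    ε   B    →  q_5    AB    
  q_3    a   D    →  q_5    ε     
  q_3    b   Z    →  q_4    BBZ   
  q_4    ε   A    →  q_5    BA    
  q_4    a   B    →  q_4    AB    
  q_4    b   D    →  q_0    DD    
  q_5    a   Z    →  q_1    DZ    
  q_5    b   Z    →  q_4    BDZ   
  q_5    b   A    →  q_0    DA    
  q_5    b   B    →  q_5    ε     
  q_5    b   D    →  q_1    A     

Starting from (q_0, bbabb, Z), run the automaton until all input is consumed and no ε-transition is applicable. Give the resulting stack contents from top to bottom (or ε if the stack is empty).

DABBZ

(q_0, bbabb, Z)
  read b, top Z: go to q_3, push Z → (q_3, babb, Z)
  read b, top Z: go to q_4, push BBZ → (q_4, abb, BBZ)
  read a, top B: go to q_4, push AB → (q_4, bb, ABBZ)
  ε-move, top A: go to q_5, push BA → (q_5, bb, BABBZ)
  read b, top B: go to q_5, push ε → (q_5, b, ABBZ)
  read b, top A: go to q_0, push DA → (q_0, ε, DABBZ)
All input consumed in state q_0 with stack DABBZ.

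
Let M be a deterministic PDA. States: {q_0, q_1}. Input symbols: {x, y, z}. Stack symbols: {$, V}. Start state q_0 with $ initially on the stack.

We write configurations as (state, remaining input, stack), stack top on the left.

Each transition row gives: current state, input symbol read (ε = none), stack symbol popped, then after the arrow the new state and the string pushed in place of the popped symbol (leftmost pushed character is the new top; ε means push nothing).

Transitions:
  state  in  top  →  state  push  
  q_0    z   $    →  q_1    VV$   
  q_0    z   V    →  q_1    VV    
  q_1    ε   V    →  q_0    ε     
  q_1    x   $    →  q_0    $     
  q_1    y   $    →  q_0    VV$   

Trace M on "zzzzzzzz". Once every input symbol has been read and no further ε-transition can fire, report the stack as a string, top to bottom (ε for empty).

(q_0, zzzzzzzz, $)
  read z, top $: go to q_1, push VV$ → (q_1, zzzzzzz, VV$)
  ε-move, top V: go to q_0, push ε → (q_0, zzzzzzz, V$)
  read z, top V: go to q_1, push VV → (q_1, zzzzzz, VV$)
  ε-move, top V: go to q_0, push ε → (q_0, zzzzzz, V$)
  read z, top V: go to q_1, push VV → (q_1, zzzzz, VV$)
  ε-move, top V: go to q_0, push ε → (q_0, zzzzz, V$)
  read z, top V: go to q_1, push VV → (q_1, zzzz, VV$)
  ε-move, top V: go to q_0, push ε → (q_0, zzzz, V$)
  read z, top V: go to q_1, push VV → (q_1, zzz, VV$)
  ε-move, top V: go to q_0, push ε → (q_0, zzz, V$)
  read z, top V: go to q_1, push VV → (q_1, zz, VV$)
  ε-move, top V: go to q_0, push ε → (q_0, zz, V$)
  read z, top V: go to q_1, push VV → (q_1, z, VV$)
  ε-move, top V: go to q_0, push ε → (q_0, z, V$)
  read z, top V: go to q_1, push VV → (q_1, ε, VV$)
  ε-move, top V: go to q_0, push ε → (q_0, ε, V$)
All input consumed in state q_0 with stack V$.

V$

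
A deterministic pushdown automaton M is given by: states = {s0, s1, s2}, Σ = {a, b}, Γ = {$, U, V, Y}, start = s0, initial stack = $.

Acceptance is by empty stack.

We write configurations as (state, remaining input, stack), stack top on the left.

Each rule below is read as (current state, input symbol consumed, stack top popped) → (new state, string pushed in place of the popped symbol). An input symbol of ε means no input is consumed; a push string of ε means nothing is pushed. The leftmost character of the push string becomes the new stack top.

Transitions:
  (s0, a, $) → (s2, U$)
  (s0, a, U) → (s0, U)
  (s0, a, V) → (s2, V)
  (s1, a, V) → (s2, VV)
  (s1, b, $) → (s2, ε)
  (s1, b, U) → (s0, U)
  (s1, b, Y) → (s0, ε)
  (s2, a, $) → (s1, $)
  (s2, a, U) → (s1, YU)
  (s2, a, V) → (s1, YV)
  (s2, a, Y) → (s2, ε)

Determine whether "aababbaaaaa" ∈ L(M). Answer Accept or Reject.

Reject

(s0, aababbaaaaa, $)
  read a, top $: go to s2, push U$ → (s2, ababbaaaaa, U$)
  read a, top U: go to s1, push YU → (s1, babbaaaaa, YU$)
  read b, top Y: go to s0, push ε → (s0, abbaaaaa, U$)
  read a, top U: go to s0, push U → (s0, bbaaaaa, U$)
No transition applies at (s0, bbaaaaa, U$); input not fully consumed.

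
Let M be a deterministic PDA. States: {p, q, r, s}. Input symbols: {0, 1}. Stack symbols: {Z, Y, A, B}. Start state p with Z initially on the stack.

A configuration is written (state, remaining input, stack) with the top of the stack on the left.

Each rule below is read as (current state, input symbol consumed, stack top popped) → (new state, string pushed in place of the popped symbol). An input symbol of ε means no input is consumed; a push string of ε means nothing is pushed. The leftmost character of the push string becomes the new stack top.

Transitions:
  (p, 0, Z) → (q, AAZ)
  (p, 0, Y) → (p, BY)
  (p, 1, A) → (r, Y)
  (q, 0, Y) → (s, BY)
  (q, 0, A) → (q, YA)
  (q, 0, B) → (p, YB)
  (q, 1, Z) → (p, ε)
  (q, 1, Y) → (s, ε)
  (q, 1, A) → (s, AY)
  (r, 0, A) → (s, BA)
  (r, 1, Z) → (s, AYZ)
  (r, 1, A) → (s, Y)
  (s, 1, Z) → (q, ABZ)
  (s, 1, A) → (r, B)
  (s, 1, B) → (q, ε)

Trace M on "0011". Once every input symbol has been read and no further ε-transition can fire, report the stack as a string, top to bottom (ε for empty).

BAZ

(p, 0011, Z)
  read 0, top Z: go to q, push AAZ → (q, 011, AAZ)
  read 0, top A: go to q, push YA → (q, 11, YAAZ)
  read 1, top Y: go to s, push ε → (s, 1, AAZ)
  read 1, top A: go to r, push B → (r, ε, BAZ)
All input consumed in state r with stack BAZ.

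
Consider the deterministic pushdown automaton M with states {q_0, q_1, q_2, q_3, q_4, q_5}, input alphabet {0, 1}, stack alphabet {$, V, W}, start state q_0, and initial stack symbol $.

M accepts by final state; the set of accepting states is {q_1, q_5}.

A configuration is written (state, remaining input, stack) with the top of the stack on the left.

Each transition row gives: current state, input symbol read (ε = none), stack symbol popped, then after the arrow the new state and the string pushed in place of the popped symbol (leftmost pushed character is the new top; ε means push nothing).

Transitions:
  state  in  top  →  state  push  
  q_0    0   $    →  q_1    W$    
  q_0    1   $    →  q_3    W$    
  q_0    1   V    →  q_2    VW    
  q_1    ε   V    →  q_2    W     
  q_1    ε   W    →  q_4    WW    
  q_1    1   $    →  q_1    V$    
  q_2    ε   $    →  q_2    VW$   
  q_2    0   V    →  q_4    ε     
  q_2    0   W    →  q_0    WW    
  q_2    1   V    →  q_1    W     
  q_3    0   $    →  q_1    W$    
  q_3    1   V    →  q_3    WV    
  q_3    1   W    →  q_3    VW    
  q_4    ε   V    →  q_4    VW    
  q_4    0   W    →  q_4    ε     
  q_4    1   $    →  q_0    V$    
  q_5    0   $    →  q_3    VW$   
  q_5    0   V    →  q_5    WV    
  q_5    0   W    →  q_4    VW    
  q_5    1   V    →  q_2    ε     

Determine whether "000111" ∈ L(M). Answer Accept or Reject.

Accept

(q_0, 000111, $)
  read 0, top $: go to q_1, push W$ → (q_1, 00111, W$)
  ε-move, top W: go to q_4, push WW → (q_4, 00111, WW$)
  read 0, top W: go to q_4, push ε → (q_4, 0111, W$)
  read 0, top W: go to q_4, push ε → (q_4, 111, $)
  read 1, top $: go to q_0, push V$ → (q_0, 11, V$)
  read 1, top V: go to q_2, push VW → (q_2, 1, VW$)
  read 1, top V: go to q_1, push W → (q_1, ε, WW$)
All input consumed; state q_1 ∈ F.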